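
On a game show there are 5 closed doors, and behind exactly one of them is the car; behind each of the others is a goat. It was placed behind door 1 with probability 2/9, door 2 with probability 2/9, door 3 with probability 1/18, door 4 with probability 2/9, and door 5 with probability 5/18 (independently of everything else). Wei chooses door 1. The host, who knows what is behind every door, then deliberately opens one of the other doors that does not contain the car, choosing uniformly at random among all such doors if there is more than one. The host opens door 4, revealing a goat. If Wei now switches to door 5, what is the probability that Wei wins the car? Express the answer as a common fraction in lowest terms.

5/13

Condition on the true location of the car.
If it is behind door 1 (prior 2/9): the host has 4 equally likely choices, so probability 1/4; weight (2/9)·(1/4) = 1/18.
If it is behind door 2 (prior 2/9): the host has 3 equally likely choices, so probability 1/3; weight (2/9)·(1/3) = 2/27.
If it is behind door 3 (prior 1/18): the host has 3 equally likely choices, so probability 1/3; weight (1/18)·(1/3) = 1/54.
If it is behind door 4 (prior 2/9): the host opened door 4, so this case is ruled out; weight (2/9)·0 = 0.
If it is behind door 5 (prior 5/18): the host has 3 equally likely choices, so probability 1/3; weight (5/18)·(1/3) = 5/54.
The weights sum to 13/54.
So P(the car behind door 5 | the host opened door 4) = (5/54) / (13/54) = 5/13.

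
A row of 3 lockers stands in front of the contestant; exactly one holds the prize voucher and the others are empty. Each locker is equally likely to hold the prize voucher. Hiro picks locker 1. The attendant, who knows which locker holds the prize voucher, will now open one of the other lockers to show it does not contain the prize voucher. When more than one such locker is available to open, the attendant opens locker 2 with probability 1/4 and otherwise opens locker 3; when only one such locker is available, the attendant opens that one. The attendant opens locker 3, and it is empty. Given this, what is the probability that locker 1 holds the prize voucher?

Apply Bayes' rule, conditioning on where the prize voucher actually is.
If it is in locker 1 (prior 1/3): locker 2 is available but not opened, probability 3/4; weight (1/3)·(3/4) = 1/4.
If it is in locker 2 (prior 1/3): only locker 3 is available, probability 1; weight (1/3)·1 = 1/3.
If it is in locker 3 (prior 1/3): the attendant opened locker 3, so this case is ruled out; weight (1/3)·0 = 0.
The weights sum to 7/12.
So P(the prize voucher in locker 1 | the attendant opened locker 3) = (1/4) / (7/12) = 3/7.

3/7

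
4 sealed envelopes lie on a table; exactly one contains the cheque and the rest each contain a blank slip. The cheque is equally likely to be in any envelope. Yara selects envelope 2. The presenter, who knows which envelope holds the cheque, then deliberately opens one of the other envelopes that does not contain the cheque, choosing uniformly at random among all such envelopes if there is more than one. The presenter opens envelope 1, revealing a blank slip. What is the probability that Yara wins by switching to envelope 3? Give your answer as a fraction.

Apply Bayes' rule, conditioning on where the cheque actually is.
If it is in envelope 1 (prior 1/4): the presenter opened envelope 1, so this case is ruled out; weight (1/4)·0 = 0.
If it is in envelope 2 (prior 1/4): the presenter has 3 equally likely choices, so probability 1/3; weight (1/4)·(1/3) = 1/12.
If it is in either of envelopes 3 and 4 (prior 1/4 each): the presenter has 2 equally likely choices, so probability 1/2; weight (1/4)·(1/2) = 1/8 each.
The weights sum to 1/3.
So P(the cheque in envelope 3 | the presenter opened envelope 1) = (1/8) / (1/3) = 3/8.

3/8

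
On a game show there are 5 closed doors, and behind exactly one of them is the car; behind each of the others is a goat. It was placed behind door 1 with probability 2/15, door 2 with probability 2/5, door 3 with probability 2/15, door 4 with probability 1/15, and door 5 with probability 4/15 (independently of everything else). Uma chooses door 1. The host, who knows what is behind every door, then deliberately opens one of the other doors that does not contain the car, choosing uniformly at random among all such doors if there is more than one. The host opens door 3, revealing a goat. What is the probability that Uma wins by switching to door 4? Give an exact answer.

Apply Bayes' rule, conditioning on where the car actually is.
If it is behind door 1 (prior 2/15): the host has 4 equally likely choices, so probability 1/4; weight (2/15)·(1/4) = 1/30.
If it is behind door 2 (prior 2/5): the host has 3 equally likely choices, so probability 1/3; weight (2/5)·(1/3) = 2/15.
If it is behind door 3 (prior 2/15): the host opened door 3, so this case is ruled out; weight (2/15)·0 = 0.
If it is behind door 4 (prior 1/15): the host has 3 equally likely choices, so probability 1/3; weight (1/15)·(1/3) = 1/45.
If it is behind door 5 (prior 4/15): the host has 3 equally likely choices, so probability 1/3; weight (4/15)·(1/3) = 4/45.
The weights sum to 5/18.
So P(the car behind door 4 | the host opened door 3) = (1/45) / (5/18) = 2/25.

2/25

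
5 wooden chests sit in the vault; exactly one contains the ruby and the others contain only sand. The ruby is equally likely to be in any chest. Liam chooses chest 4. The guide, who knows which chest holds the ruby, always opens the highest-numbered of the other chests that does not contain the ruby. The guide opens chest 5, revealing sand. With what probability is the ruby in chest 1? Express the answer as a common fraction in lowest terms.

Condition on the true location of the ruby.
If it is in any of chests 1, 2, 3, and 4 (prior 1/5 each): chest 5 is the highest-numbered option available, probability 1; weight (1/5)·1 = 1/5 each.
If it is in chest 5 (prior 1/5): the guide opened chest 5, so this case is ruled out; weight (1/5)·0 = 0.
The weights sum to 4/5.
So P(the ruby in chest 1 | the guide opened chest 5) = (1/5) / (4/5) = 1/4.

1/4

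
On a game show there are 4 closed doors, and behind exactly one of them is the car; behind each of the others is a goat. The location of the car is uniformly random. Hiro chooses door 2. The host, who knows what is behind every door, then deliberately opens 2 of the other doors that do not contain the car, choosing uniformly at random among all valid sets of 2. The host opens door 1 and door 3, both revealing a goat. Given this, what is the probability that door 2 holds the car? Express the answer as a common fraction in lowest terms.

Consider each possible location of the car in turn.
If it is behind either of doors 1 and 3 (prior 1/4 each): that door was opened and seen not to hold the prize — ruled out; weight (1/4)·0 = 0 each.
If it is behind door 2 (prior 1/4): the host has 3 equally likely choices, so probability 1/3; weight (1/4)·(1/3) = 1/12.
If it is behind door 4 (prior 1/4): the host has no choice, probability 1; weight (1/4)·1 = 1/4.
The weights sum to 1/3.
So P(the car behind door 2 | the host opened door 1 and door 3) = (1/12) / (1/3) = 1/4.

1/4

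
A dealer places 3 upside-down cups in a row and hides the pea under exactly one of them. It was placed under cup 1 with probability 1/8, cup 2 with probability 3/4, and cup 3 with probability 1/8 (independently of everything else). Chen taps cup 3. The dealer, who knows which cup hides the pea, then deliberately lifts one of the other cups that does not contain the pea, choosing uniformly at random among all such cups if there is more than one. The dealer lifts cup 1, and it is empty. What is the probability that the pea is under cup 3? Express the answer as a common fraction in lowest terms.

Condition on the true location of the pea.
If it is under cup 1 (prior 1/8): the dealer opened cup 1, so this case is ruled out; weight (1/8)·0 = 0.
If it is under cup 2 (prior 3/4): the dealer has no choice, probability 1; weight (3/4)·1 = 3/4.
If it is under cup 3 (prior 1/8): the dealer has 2 equally likely choices, so probability 1/2; weight (1/8)·(1/2) = 1/16.
The weights sum to 13/16.
So P(the pea under cup 3 | the dealer opened cup 1) = (1/16) / (13/16) = 1/13.

1/13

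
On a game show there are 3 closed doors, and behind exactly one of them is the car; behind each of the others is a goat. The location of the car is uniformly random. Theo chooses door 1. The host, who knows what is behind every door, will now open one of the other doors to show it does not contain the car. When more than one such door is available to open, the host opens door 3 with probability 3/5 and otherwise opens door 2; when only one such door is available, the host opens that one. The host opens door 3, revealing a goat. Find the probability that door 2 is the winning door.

5/8

Condition on the true location of the car.
If it is behind door 1 (prior 1/3): door 3 is available, opened with probability 3/5; weight (1/3)·(3/5) = 1/5.
If it is behind door 2 (prior 1/3): only door 3 is available, probability 1; weight (1/3)·1 = 1/3.
If it is behind door 3 (prior 1/3): the host opened door 3, so this case is ruled out; weight (1/3)·0 = 0.
The weights sum to 8/15.
So P(the car behind door 2 | the host opened door 3) = (1/3) / (8/15) = 5/8.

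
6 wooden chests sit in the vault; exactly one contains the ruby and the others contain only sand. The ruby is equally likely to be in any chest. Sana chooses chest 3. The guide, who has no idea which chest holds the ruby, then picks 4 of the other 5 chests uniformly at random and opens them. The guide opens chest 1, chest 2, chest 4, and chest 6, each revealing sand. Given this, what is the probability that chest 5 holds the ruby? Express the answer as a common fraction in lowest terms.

Consider each possible location of the ruby in turn.
If it is in any of chests 1, 2, 4, and 6 (prior 1/6 each): that chest was opened and seen not to hold the prize — ruled out; weight (1/6)·0 = 0 each.
If it is in either of chests 3 and 5 (prior 1/6 each): the guide picks exactly this set with probability 1/5 regardless, and none is the prize; weight (1/6)·(1/5) = 1/30 each.
The weights sum to 1/15.
So P(the ruby in chest 5 | the guide opened chest 1, chest 2, chest 4, and chest 6) = (1/30) / (1/15) = 1/2.

1/2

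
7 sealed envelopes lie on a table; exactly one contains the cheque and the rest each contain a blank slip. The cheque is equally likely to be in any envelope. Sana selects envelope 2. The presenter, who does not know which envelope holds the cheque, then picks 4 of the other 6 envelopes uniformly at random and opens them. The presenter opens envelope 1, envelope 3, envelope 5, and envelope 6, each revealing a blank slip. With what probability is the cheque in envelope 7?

1/3

Condition on the true location of the cheque.
If it is in any of envelopes 1, 3, 5, and 6 (prior 1/7 each): that envelope was opened and seen not to hold the prize — ruled out; weight (1/7)·0 = 0 each.
If it is in any of envelopes 2, 4, and 7 (prior 1/7 each): the presenter picks exactly this set with probability 1/15 regardless, and none is the prize; weight (1/7)·(1/15) = 1/105 each.
The weights sum to 1/35.
So P(the cheque in envelope 7 | the presenter opened envelope 1, envelope 3, envelope 5, and envelope 6) = (1/105) / (1/35) = 1/3.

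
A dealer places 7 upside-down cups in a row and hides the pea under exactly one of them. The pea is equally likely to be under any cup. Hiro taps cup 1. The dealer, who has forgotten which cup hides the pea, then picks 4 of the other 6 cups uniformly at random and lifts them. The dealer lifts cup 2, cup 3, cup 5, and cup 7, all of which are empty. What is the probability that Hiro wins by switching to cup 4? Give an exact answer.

Condition on the true location of the pea.
If it is under any of cups 1, 4, and 6 (prior 1/7 each): the dealer picks exactly this set with probability 1/15 regardless, and none is the prize; weight (1/7)·(1/15) = 1/105 each.
If it is under any of cups 2, 3, 5, and 7 (prior 1/7 each): that cup was opened and seen not to hold the prize — ruled out; weight (1/7)·0 = 0 each.
The weights sum to 1/35.
So P(the pea under cup 4 | the dealer opened cup 2, cup 3, cup 5, and cup 7) = (1/105) / (1/35) = 1/3.

1/3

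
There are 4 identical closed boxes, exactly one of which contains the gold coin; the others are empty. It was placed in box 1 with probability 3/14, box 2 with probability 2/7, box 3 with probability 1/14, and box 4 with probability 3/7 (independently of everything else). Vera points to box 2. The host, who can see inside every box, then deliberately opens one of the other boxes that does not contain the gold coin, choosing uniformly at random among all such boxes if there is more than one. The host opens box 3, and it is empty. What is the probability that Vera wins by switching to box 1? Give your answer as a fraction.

Condition on the true location of the gold coin.
If it is in box 1 (prior 3/14): the host has 2 equally likely choices, so probability 1/2; weight (3/14)·(1/2) = 3/28.
If it is in box 2 (prior 2/7): the host has 3 equally likely choices, so probability 1/3; weight (2/7)·(1/3) = 2/21.
If it is in box 3 (prior 1/14): the host opened box 3, so this case is ruled out; weight (1/14)·0 = 0.
If it is in box 4 (prior 3/7): the host has 2 equally likely choices, so probability 1/2; weight (3/7)·(1/2) = 3/14.
The weights sum to 5/12.
So P(the gold coin in box 1 | the host opened box 3) = (3/28) / (5/12) = 9/35.

9/35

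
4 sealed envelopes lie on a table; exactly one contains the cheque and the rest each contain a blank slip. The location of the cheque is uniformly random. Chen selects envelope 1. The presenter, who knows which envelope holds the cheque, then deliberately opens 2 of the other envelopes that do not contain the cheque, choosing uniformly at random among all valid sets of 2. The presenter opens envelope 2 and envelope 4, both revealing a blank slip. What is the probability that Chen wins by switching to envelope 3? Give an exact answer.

3/4

Consider each possible location of the cheque in turn.
If it is in envelope 1 (prior 1/4): the presenter has 3 equally likely choices, so probability 1/3; weight (1/4)·(1/3) = 1/12.
If it is in either of envelopes 2 and 4 (prior 1/4 each): that envelope was opened and seen not to hold the prize — ruled out; weight (1/4)·0 = 0 each.
If it is in envelope 3 (prior 1/4): the presenter has no choice, probability 1; weight (1/4)·1 = 1/4.
The weights sum to 1/3.
So P(the cheque in envelope 3 | the presenter opened envelope 2 and envelope 4) = (1/4) / (1/3) = 3/4.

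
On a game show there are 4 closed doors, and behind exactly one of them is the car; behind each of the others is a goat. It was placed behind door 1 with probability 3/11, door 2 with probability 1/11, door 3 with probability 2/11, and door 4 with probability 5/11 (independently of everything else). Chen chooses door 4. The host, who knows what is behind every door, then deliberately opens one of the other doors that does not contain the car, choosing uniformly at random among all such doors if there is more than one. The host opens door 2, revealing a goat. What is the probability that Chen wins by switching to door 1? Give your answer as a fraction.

Apply Bayes' rule, conditioning on where the car actually is.
If it is behind door 1 (prior 3/11): the host has 2 equally likely choices, so probability 1/2; weight (3/11)·(1/2) = 3/22.
If it is behind door 2 (prior 1/11): the host opened door 2, so this case is ruled out; weight (1/11)·0 = 0.
If it is behind door 3 (prior 2/11): the host has 2 equally likely choices, so probability 1/2; weight (2/11)·(1/2) = 1/11.
If it is behind door 4 (prior 5/11): the host has 3 equally likely choices, so probability 1/3; weight (5/11)·(1/3) = 5/33.
The weights sum to 25/66.
So P(the car behind door 1 | the host opened door 2) = (3/22) / (25/66) = 9/25.

9/25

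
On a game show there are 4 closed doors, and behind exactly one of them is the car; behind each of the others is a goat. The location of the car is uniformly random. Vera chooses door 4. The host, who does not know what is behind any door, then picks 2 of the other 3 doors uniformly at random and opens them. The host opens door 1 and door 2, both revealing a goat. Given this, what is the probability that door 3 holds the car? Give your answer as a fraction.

Consider each possible location of the car in turn.
If it is behind either of doors 1 and 2 (prior 1/4 each): that door was opened and seen not to hold the prize — ruled out; weight (1/4)·0 = 0 each.
If it is behind either of doors 3 and 4 (prior 1/4 each): the host picks exactly this set with probability 1/3 regardless, and none is the prize; weight (1/4)·(1/3) = 1/12 each.
The weights sum to 1/6.
So P(the car behind door 3 | the host opened door 1 and door 2) = (1/12) / (1/6) = 1/2.

1/2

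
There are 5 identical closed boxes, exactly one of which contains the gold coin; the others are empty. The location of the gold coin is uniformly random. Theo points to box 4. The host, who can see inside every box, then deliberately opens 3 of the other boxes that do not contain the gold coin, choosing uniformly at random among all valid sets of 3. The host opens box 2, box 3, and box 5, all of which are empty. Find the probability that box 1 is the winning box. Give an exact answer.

4/5

Consider each possible location of the gold coin in turn.
If it is in box 1 (prior 1/5): the host has no choice, probability 1; weight (1/5)·1 = 1/5.
If it is in any of boxes 2, 3, and 5 (prior 1/5 each): that box was opened and seen not to hold the prize — ruled out; weight (1/5)·0 = 0 each.
If it is in box 4 (prior 1/5): the host has 4 equally likely choices, so probability 1/4; weight (1/5)·(1/4) = 1/20.
The weights sum to 1/4.
So P(the gold coin in box 1 | the host opened box 2, box 3, and box 5) = (1/5) / (1/4) = 4/5.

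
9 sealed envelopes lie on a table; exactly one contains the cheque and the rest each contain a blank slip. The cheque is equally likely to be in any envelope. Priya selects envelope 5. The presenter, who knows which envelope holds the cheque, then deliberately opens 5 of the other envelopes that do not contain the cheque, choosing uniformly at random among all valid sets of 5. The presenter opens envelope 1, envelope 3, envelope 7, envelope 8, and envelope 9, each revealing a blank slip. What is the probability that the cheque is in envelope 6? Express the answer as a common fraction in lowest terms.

8/27

Condition on the true location of the cheque.
If it is in any of envelopes 1, 3, 7, 8, and 9 (prior 1/9 each): that envelope was opened and seen not to hold the prize — ruled out; weight (1/9)·0 = 0 each.
If it is in any of envelopes 2, 4, and 6 (prior 1/9 each): the presenter has 21 equally likely choices, so probability 1/21; weight (1/9)·(1/21) = 1/189 each.
If it is in envelope 5 (prior 1/9): the presenter has 56 equally likely choices, so probability 1/56; weight (1/9)·(1/56) = 1/504.
The weights sum to 1/56.
So P(the cheque in envelope 6 | the presenter opened envelope 1, envelope 3, envelope 7, envelope 8, and envelope 9) = (1/189) / (1/56) = 8/27.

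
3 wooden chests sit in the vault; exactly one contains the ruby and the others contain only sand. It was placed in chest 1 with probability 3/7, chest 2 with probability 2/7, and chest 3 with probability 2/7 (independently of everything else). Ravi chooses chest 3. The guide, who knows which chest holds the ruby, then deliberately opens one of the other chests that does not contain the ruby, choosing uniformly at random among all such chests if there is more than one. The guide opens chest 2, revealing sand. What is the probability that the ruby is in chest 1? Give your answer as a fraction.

3/4

Condition on the true location of the ruby.
If it is in chest 1 (prior 3/7): the guide has no choice, probability 1; weight (3/7)·1 = 3/7.
If it is in chest 2 (prior 2/7): the guide opened chest 2, so this case is ruled out; weight (2/7)·0 = 0.
If it is in chest 3 (prior 2/7): the guide has 2 equally likely choices, so probability 1/2; weight (2/7)·(1/2) = 1/7.
The weights sum to 4/7.
So P(the ruby in chest 1 | the guide opened chest 2) = (3/7) / (4/7) = 3/4.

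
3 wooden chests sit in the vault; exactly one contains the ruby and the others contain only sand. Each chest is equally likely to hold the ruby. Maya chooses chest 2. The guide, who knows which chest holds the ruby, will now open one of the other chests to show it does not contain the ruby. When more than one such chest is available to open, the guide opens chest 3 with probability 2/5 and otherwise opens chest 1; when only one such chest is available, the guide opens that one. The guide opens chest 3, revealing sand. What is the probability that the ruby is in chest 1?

Apply Bayes' rule, conditioning on where the ruby actually is.
If it is in chest 1 (prior 1/3): only chest 3 is available, probability 1; weight (1/3)·1 = 1/3.
If it is in chest 2 (prior 1/3): chest 3 is available, opened with probability 2/5; weight (1/3)·(2/5) = 2/15.
If it is in chest 3 (prior 1/3): the guide opened chest 3, so this case is ruled out; weight (1/3)·0 = 0.
The weights sum to 7/15.
So P(the ruby in chest 1 | the guide opened chest 3) = (1/3) / (7/15) = 5/7.

5/7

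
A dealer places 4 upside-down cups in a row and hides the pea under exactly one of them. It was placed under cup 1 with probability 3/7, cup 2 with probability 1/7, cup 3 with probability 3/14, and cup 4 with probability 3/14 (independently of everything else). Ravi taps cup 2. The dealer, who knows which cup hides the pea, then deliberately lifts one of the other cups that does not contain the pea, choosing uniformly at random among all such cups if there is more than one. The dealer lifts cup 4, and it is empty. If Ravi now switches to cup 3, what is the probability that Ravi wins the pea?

9/31

Condition on the true location of the pea.
If it is under cup 1 (prior 3/7): the dealer has 2 equally likely choices, so probability 1/2; weight (3/7)·(1/2) = 3/14.
If it is under cup 2 (prior 1/7): the dealer has 3 equally likely choices, so probability 1/3; weight (1/7)·(1/3) = 1/21.
If it is under cup 3 (prior 3/14): the dealer has 2 equally likely choices, so probability 1/2; weight (3/14)·(1/2) = 3/28.
If it is under cup 4 (prior 3/14): the dealer opened cup 4, so this case is ruled out; weight (3/14)·0 = 0.
The weights sum to 31/84.
So P(the pea under cup 3 | the dealer opened cup 4) = (3/28) / (31/84) = 9/31.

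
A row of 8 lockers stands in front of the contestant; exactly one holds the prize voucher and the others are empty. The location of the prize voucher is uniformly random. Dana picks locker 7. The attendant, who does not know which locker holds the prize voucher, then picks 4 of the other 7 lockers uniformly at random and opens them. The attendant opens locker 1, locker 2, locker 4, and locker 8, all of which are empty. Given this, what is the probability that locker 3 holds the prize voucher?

1/4

Apply Bayes' rule, conditioning on where the prize voucher actually is.
If it is in any of lockers 1, 2, 4, and 8 (prior 1/8 each): that locker was opened and seen not to hold the prize — ruled out; weight (1/8)·0 = 0 each.
If it is in any of lockers 3, 5, 6, and 7 (prior 1/8 each): the attendant picks exactly this set with probability 1/35 regardless, and none is the prize; weight (1/8)·(1/35) = 1/280 each.
The weights sum to 1/70.
So P(the prize voucher in locker 3 | the attendant opened locker 1, locker 2, locker 4, and locker 8) = (1/280) / (1/70) = 1/4.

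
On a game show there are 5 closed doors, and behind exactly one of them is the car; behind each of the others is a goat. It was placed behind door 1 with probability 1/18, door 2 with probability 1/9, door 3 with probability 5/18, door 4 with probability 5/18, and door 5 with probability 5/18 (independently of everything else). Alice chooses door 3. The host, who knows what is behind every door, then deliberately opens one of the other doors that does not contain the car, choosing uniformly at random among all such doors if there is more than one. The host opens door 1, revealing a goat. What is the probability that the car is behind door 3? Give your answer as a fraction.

Consider each possible location of the car in turn.
If it is behind door 1 (prior 1/18): the host opened door 1, so this case is ruled out; weight (1/18)·0 = 0.
If it is behind door 2 (prior 1/9): the host has 3 equally likely choices, so probability 1/3; weight (1/9)·(1/3) = 1/27.
If it is behind door 3 (prior 5/18): the host has 4 equally likely choices, so probability 1/4; weight (5/18)·(1/4) = 5/72.
If it is behind either of doors 4 and 5 (prior 5/18 each): the host has 3 equally likely choices, so probability 1/3; weight (5/18)·(1/3) = 5/54 each.
The weights sum to 7/24.
So P(the car behind door 3 | the host opened door 1) = (5/72) / (7/24) = 5/21.

5/21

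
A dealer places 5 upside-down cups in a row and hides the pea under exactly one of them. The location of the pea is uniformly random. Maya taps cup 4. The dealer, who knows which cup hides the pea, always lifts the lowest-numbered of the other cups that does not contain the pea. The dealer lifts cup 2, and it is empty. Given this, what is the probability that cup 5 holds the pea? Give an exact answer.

0

Consider each possible location of the pea in turn.
If it is under cup 1 (prior 1/5): cup 2 is the lowest-numbered option available, probability 1; weight (1/5)·1 = 1/5.
If it is under cup 2 (prior 1/5): the dealer opened cup 2, so this case is ruled out; weight (1/5)·0 = 0.
If it is under any of cups 3, 4, and 5 (prior 1/5 each): the dealer would have opened cup 1 instead, probability 0; weight (1/5)·0 = 0 each.
The weights sum to 1/5.
So P(the pea under cup 5 | the dealer opened cup 2) = 0 / (1/5) = 0.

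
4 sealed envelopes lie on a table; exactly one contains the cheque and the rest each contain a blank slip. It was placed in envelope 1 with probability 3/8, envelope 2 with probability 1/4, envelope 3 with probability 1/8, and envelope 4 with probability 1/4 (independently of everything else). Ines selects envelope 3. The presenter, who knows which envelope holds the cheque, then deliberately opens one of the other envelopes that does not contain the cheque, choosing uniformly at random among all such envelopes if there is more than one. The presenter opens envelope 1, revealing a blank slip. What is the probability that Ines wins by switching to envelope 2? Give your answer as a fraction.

3/7

Apply Bayes' rule, conditioning on where the cheque actually is.
If it is in envelope 1 (prior 3/8): the presenter opened envelope 1, so this case is ruled out; weight (3/8)·0 = 0.
If it is in either of envelopes 2 and 4 (prior 1/4 each): the presenter has 2 equally likely choices, so probability 1/2; weight (1/4)·(1/2) = 1/8 each.
If it is in envelope 3 (prior 1/8): the presenter has 3 equally likely choices, so probability 1/3; weight (1/8)·(1/3) = 1/24.
The weights sum to 7/24.
So P(the cheque in envelope 2 | the presenter opened envelope 1) = (1/8) / (7/24) = 3/7.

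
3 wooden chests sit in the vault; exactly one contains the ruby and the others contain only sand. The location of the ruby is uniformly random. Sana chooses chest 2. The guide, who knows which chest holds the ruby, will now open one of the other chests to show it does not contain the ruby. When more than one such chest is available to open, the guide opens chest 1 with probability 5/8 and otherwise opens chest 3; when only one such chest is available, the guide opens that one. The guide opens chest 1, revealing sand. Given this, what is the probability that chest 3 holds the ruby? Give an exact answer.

8/13

Consider each possible location of the ruby in turn.
If it is in chest 1 (prior 1/3): the guide opened chest 1, so this case is ruled out; weight (1/3)·0 = 0.
If it is in chest 2 (prior 1/3): chest 1 is available, opened with probability 5/8; weight (1/3)·(5/8) = 5/24.
If it is in chest 3 (prior 1/3): only chest 1 is available, probability 1; weight (1/3)·1 = 1/3.
The weights sum to 13/24.
So P(the ruby in chest 3 | the guide opened chest 1) = (1/3) / (13/24) = 8/13.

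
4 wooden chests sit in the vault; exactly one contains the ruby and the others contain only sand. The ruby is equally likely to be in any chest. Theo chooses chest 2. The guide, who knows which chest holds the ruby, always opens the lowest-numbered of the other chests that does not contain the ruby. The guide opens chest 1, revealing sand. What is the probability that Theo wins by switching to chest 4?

1/3

Consider each possible location of the ruby in turn.
If it is in chest 1 (prior 1/4): the guide opened chest 1, so this case is ruled out; weight (1/4)·0 = 0.
If it is in any of chests 2, 3, and 4 (prior 1/4 each): chest 1 is the lowest-numbered option available, probability 1; weight (1/4)·1 = 1/4 each.
The weights sum to 3/4.
So P(the ruby in chest 4 | the guide opened chest 1) = (1/4) / (3/4) = 1/3.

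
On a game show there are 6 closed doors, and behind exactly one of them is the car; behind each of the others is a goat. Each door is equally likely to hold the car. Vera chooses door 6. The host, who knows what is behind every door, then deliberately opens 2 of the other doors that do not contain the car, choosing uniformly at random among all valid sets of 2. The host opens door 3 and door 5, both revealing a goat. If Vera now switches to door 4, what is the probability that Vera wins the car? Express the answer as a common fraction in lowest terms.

5/18

Apply Bayes' rule, conditioning on where the car actually is.
If it is behind any of doors 1, 2, and 4 (prior 1/6 each): the host has 6 equally likely choices, so probability 1/6; weight (1/6)·(1/6) = 1/36 each.
If it is behind either of doors 3 and 5 (prior 1/6 each): that door was opened and seen not to hold the prize — ruled out; weight (1/6)·0 = 0 each.
If it is behind door 6 (prior 1/6): the host has 10 equally likely choices, so probability 1/10; weight (1/6)·(1/10) = 1/60.
The weights sum to 1/10.
So P(the car behind door 4 | the host opened door 3 and door 5) = (1/36) / (1/10) = 5/18.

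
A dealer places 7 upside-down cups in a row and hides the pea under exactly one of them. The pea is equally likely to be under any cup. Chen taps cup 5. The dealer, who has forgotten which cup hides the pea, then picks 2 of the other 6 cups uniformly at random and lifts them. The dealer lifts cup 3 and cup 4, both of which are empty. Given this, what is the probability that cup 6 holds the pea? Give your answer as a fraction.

Consider each possible location of the pea in turn.
If it is under any of cups 1, 2, 5, 6, and 7 (prior 1/7 each): the dealer picks exactly this set with probability 1/15 regardless, and none is the prize; weight (1/7)·(1/15) = 1/105 each.
If it is under either of cups 3 and 4 (prior 1/7 each): that cup was opened and seen not to hold the prize — ruled out; weight (1/7)·0 = 0 each.
The weights sum to 1/21.
So P(the pea under cup 6 | the dealer opened cup 3 and cup 4) = (1/105) / (1/21) = 1/5.

1/5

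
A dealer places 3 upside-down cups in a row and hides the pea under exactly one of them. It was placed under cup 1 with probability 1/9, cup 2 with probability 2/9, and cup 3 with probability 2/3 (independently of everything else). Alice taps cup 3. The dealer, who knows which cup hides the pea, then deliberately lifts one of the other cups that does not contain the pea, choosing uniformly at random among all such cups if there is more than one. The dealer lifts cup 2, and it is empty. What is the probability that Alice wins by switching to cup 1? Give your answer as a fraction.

Consider each possible location of the pea in turn.
If it is under cup 1 (prior 1/9): the dealer has no choice, probability 1; weight (1/9)·1 = 1/9.
If it is under cup 2 (prior 2/9): the dealer opened cup 2, so this case is ruled out; weight (2/9)·0 = 0.
If it is under cup 3 (prior 2/3): the dealer has 2 equally likely choices, so probability 1/2; weight (2/3)·(1/2) = 1/3.
The weights sum to 4/9.
So P(the pea under cup 1 | the dealer opened cup 2) = (1/9) / (4/9) = 1/4.

1/4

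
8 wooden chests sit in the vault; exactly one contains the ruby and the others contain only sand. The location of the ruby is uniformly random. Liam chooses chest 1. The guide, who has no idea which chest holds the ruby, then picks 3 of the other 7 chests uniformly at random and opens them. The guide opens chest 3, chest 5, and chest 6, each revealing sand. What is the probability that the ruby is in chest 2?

1/5

Apply Bayes' rule, conditioning on where the ruby actually is.
If it is in any of chests 1, 2, 4, 7, and 8 (prior 1/8 each): the guide picks exactly this set with probability 1/35 regardless, and none is the prize; weight (1/8)·(1/35) = 1/280 each.
If it is in any of chests 3, 5, and 6 (prior 1/8 each): that chest was opened and seen not to hold the prize — ruled out; weight (1/8)·0 = 0 each.
The weights sum to 1/56.
So P(the ruby in chest 2 | the guide opened chest 3, chest 5, and chest 6) = (1/280) / (1/56) = 1/5.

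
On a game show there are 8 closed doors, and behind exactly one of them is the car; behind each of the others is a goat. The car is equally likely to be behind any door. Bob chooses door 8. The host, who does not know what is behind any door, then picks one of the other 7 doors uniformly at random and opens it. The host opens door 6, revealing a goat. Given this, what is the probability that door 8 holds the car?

Apply Bayes' rule, conditioning on where the car actually is.
If it is behind any of doors 1, 2, 3, 4, 5, 7, and 8 (prior 1/8 each): the host picks door 6 with probability 1/7 regardless, and it is not the prize; weight (1/8)·(1/7) = 1/56 each.
If it is behind door 6 (prior 1/8): the host opened door 6, so this case is ruled out; weight (1/8)·0 = 0.
The weights sum to 1/8.
So P(the car behind door 8 | the host opened door 6) = (1/56) / (1/8) = 1/7.

1/7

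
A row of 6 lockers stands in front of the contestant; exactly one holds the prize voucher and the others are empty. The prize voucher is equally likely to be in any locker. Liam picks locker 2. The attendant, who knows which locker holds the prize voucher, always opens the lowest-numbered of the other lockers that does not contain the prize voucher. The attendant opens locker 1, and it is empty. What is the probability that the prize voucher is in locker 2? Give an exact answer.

1/5

Apply Bayes' rule, conditioning on where the prize voucher actually is.
If it is in locker 1 (prior 1/6): the attendant opened locker 1, so this case is ruled out; weight (1/6)·0 = 0.
If it is in any of lockers 2, 3, 4, 5, and 6 (prior 1/6 each): locker 1 is the lowest-numbered option available, probability 1; weight (1/6)·1 = 1/6 each.
The weights sum to 5/6.
So P(the prize voucher in locker 2 | the attendant opened locker 1) = (1/6) / (5/6) = 1/5.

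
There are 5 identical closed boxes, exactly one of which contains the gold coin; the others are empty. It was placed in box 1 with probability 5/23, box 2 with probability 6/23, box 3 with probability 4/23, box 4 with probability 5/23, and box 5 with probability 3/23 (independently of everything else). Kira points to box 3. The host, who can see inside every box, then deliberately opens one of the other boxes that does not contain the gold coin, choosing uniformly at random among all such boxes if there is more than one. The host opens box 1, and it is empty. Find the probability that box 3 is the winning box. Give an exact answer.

Apply Bayes' rule, conditioning on where the gold coin actually is.
If it is in box 1 (prior 5/23): the host opened box 1, so this case is ruled out; weight (5/23)·0 = 0.
If it is in box 2 (prior 6/23): the host has 3 equally likely choices, so probability 1/3; weight (6/23)·(1/3) = 2/23.
If it is in box 3 (prior 4/23): the host has 4 equally likely choices, so probability 1/4; weight (4/23)·(1/4) = 1/23.
If it is in box 4 (prior 5/23): the host has 3 equally likely choices, so probability 1/3; weight (5/23)·(1/3) = 5/69.
If it is in box 5 (prior 3/23): the host has 3 equally likely choices, so probability 1/3; weight (3/23)·(1/3) = 1/23.
The weights sum to 17/69.
So P(the gold coin in box 3 | the host opened box 1) = (1/23) / (17/69) = 3/17.

3/17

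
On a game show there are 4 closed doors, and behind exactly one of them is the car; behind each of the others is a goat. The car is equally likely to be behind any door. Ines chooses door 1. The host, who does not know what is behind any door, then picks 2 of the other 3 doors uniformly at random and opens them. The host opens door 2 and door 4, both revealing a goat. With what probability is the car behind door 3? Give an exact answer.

1/2

Because the host chose which doors to open without knowing where the car is, the choice is independent of the prize location. Learning that none of the 2 opened doors holds the car simply rules out those 2 locations and leaves the remaining 2 doors still equally likely by symmetry.
So P(the car behind door 3) = 1/2.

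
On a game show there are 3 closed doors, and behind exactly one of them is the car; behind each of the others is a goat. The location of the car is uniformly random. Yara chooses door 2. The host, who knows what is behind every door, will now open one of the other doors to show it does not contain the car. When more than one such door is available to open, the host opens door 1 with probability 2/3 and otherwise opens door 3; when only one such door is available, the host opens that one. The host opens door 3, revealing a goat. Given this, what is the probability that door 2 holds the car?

1/4

Consider each possible location of the car in turn.
If it is behind door 1 (prior 1/3): only door 3 is available, probability 1; weight (1/3)·1 = 1/3.
If it is behind door 2 (prior 1/3): door 1 is available but not opened, probability 1/3; weight (1/3)·(1/3) = 1/9.
If it is behind door 3 (prior 1/3): the host opened door 3, so this case is ruled out; weight (1/3)·0 = 0.
The weights sum to 4/9.
So P(the car behind door 2 | the host opened door 3) = (1/9) / (4/9) = 1/4.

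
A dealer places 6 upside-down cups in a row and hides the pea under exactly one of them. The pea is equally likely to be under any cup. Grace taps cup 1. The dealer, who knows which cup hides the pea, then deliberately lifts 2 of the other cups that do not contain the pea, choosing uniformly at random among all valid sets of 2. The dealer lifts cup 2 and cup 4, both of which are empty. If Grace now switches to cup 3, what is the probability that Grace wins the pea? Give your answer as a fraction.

Consider each possible location of the pea in turn.
If it is under cup 1 (prior 1/6): the dealer has 10 equally likely choices, so probability 1/10; weight (1/6)·(1/10) = 1/60.
If it is under either of cups 2 and 4 (prior 1/6 each): that cup was opened and seen not to hold the prize — ruled out; weight (1/6)·0 = 0 each.
If it is under any of cups 3, 5, and 6 (prior 1/6 each): the dealer has 6 equally likely choices, so probability 1/6; weight (1/6)·(1/6) = 1/36 each.
The weights sum to 1/10.
So P(the pea under cup 3 | the dealer opened cup 2 and cup 4) = (1/36) / (1/10) = 5/18.

5/18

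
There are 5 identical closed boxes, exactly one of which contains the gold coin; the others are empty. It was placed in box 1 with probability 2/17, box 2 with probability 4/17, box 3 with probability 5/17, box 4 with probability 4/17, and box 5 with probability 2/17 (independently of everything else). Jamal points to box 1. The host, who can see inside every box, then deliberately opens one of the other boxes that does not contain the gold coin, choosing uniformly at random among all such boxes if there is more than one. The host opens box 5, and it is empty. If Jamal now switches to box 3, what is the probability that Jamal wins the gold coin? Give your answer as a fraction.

10/29

Apply Bayes' rule, conditioning on where the gold coin actually is.
If it is in box 1 (prior 2/17): the host has 4 equally likely choices, so probability 1/4; weight (2/17)·(1/4) = 1/34.
If it is in either of boxes 2 and 4 (prior 4/17 each): the host has 3 equally likely choices, so probability 1/3; weight (4/17)·(1/3) = 4/51 each.
If it is in box 3 (prior 5/17): the host has 3 equally likely choices, so probability 1/3; weight (5/17)·(1/3) = 5/51.
If it is in box 5 (prior 2/17): the host opened box 5, so this case is ruled out; weight (2/17)·0 = 0.
The weights sum to 29/102.
So P(the gold coin in box 3 | the host opened box 5) = (5/51) / (29/102) = 10/29.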